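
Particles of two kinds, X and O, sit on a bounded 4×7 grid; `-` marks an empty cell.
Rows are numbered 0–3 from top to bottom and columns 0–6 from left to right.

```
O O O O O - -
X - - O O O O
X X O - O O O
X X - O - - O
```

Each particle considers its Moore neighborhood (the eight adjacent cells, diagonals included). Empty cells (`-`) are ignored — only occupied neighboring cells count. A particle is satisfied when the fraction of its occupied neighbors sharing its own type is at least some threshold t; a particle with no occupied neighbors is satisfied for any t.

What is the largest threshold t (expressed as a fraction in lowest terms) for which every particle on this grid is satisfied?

1/2

(0,0)O 1/2
(0,1)O 2/3
(0,2)O 3/3
(0,3)O 4/4
(0,4)O 4/4
(1,0)X 2/4
(1,3)O 6/6
(1,4)O 6/6
(1,5)O 6/6
(1,6)O 3/3
(2,0)X 4/4
(2,1)X 4/5
(2,2)O 2/4
(2,4)O 5/5
(2,5)O 6/6
(2,6)O 4/4
(3,0)X 3/3
(3,1)X 3/4
(3,3)O 2/2
(3,6)O 2/2
The smallest same-type fraction is 1/2 at (0,0), which reduces to 1/2. Any threshold above that leaves this particle unsatisfied.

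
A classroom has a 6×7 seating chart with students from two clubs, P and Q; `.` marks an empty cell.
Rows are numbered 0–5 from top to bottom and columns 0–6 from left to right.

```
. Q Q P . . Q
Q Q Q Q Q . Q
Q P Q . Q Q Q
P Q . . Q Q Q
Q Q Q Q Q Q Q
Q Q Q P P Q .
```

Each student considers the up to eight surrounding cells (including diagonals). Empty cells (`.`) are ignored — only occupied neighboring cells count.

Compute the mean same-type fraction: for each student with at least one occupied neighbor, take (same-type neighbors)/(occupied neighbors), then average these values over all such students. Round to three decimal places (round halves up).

0.760

Row 0: (0,1)Q 4/4 · (0,2)Q 4/5 · (0,3)P 0/4 · (0,6)Q 1/1
Row 1: (1,0)Q 3/4 · (1,1)Q 6/7 · (1,2)Q 5/7 · (1,3)Q 5/6 · (1,4)Q 3/4 · (1,6)Q 3/3
Row 2: (2,0)Q 3/5 · (2,1)P 1/7 · (2,2)Q 4/5 · (2,4)Q 5/5 · (2,5)Q 7/7 · (2,6)Q 4/4
Row 3: (3,0)P 1/5 · (3,1)Q 5/7 · (3,4)Q 6/6 · (3,5)Q 8/8 · (3,6)Q 5/5
Row 4: (4,0)Q 4/5 · (4,1)Q 6/7 · (4,2)Q 5/6 · (4,3)Q 4/6 · (4,4)Q 5/7 · (4,5)Q 6/7 · (4,6)Q 4/4
Row 5: (5,0)Q 3/3 · (5,1)Q 5/5 · (5,2)Q 4/5 · (5,3)P 1/5 · (5,4)P 1/5 · (5,5)Q 3/4
Sum over 34 students: 4/4 + 4/5 + 0/4 + 1/1 + 3/4 + 6/7 + 5/7 + 5/6 + 3/4 + 3/3 + 3/5 + 1/7 + 4/5 + 5/5 + 7/7 + 4/4 + 1/5 + 5/7 + 6/6 + 8/8 + 5/5 + 4/5 + 6/7 + 5/6 + 4/6 + 5/7 + 6/7 + 4/4 + 3/3 + 5/5 + 4/5 + 1/5 + 1/5 + 3/4 = 10853/420; mean = 10853/420 ÷ 34 = 10853/14280 = 0.760014… → 0.760.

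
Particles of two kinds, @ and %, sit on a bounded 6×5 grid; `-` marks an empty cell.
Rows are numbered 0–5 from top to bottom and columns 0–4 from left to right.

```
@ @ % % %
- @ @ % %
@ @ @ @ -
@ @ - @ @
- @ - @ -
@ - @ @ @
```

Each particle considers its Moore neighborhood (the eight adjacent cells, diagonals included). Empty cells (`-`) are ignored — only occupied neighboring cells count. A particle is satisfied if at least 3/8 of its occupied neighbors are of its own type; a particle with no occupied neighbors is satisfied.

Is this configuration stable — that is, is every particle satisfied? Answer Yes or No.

(0,0)@ 2/2 satisfied
(0,1)@ 3/4 satisfied
(0,2)% 2/5 satisfied
(0,3)% 4/5 satisfied
(0,4)% 3/3 satisfied
(1,1)@ 6/7 satisfied
(1,2)@ 5/8 satisfied
(1,3)% 4/7 satisfied
(1,4)% 3/4 satisfied
(2,0)@ 4/4 satisfied
(2,1)@ 6/6 satisfied
(2,2)@ 6/7 satisfied
(2,3)@ 4/6 satisfied
(3,0)@ 4/4 satisfied
(3,1)@ 5/5 satisfied
(3,3)@ 4/4 satisfied
(3,4)@ 3/3 satisfied
(4,1)@ 4/4 satisfied
(4,3)@ 5/5 satisfied
(5,0)@ 1/1 satisfied
(5,2)@ 3/3 satisfied
(5,3)@ 3/3 satisfied
(5,4)@ 2/2 satisfied
All meet the threshold, so the configuration is stable.

Yes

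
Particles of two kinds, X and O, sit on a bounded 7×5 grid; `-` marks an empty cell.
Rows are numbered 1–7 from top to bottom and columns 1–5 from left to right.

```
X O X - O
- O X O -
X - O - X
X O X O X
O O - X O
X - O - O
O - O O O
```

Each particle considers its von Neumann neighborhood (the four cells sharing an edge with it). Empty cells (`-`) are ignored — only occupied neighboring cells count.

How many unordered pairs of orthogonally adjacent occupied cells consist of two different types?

Scan each occupied cell's neighbors to the right and below so each pair is counted once.
Row 1: X(1,1)–O(1,2)≠ O(1,2)–X(1,3)≠ O(1,2)–O(2,2)= X(1,3)–X(2,3)=  → 2/4 unlike.
Row 2: O(2,2)–X(2,3)≠ X(2,3)–O(2,4)≠ X(2,3)–O(3,3)≠  → 3/3 unlike.
Row 3: X(3,1)–X(4,1)= O(3,3)–X(4,3)≠ X(3,5)–X(4,5)=  → 1/3 unlike.
Row 4: X(4,1)–O(4,2)≠ X(4,1)–O(5,1)≠ O(4,2)–X(4,3)≠ O(4,2)–O(5,2)= X(4,3)–O(4,4)≠ O(4,4)–X(4,5)≠ O(4,4)–X(5,4)≠ X(4,5)–O(5,5)≠  → 7/8 unlike.
Row 5: O(5,1)–O(5,2)= O(5,1)–X(6,1)≠ X(5,4)–O(5,5)≠ O(5,5)–O(6,5)=  → 2/4 unlike.
Row 6: X(6,1)–O(7,1)≠ O(6,3)–O(7,3)= O(6,5)–O(7,5)=  → 1/3 unlike.
Row 7: O(7,3)–O(7,4)= O(7,4)–O(7,5)=  → 0/2 unlike.
Total adjacent occupied pairs: 27; unlike-type pairs: 16.

16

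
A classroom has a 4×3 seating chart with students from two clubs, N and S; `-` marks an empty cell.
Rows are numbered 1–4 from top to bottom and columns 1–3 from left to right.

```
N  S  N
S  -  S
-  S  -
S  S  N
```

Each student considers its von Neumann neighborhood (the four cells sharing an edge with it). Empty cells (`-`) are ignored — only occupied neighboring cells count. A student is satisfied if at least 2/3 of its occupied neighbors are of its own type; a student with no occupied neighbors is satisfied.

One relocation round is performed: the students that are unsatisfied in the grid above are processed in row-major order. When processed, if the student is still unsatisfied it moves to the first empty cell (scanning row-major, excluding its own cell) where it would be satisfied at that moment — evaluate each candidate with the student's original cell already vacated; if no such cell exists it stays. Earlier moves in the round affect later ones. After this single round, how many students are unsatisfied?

1

Initially unsatisfied (in order): (1,1), (1,2), (1,3), (2,1), (2,3), (4,3).
  (1,1): no empty cell satisfies it; stays.
  (1,2) → (2,2).
  (1,3): no empty cell satisfies it; stays.
  (2,1) → (3,1).
  (2,3) → (2,1).
  (4,3) → (1,2).
Resulting grid:
N N N
S S -
S S -
S S -
Unsatisfied now: (1,1).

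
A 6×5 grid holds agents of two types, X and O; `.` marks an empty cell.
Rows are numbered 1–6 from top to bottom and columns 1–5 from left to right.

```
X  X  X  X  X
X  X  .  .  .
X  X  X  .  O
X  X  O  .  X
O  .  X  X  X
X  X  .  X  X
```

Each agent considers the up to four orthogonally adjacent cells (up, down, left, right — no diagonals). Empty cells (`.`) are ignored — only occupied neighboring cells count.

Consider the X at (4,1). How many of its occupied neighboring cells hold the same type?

Occupied neighbors of (4,1): (3,1)=X, (5,1)=O, (4,2)=X.
Same type (X): 2 of 3.

2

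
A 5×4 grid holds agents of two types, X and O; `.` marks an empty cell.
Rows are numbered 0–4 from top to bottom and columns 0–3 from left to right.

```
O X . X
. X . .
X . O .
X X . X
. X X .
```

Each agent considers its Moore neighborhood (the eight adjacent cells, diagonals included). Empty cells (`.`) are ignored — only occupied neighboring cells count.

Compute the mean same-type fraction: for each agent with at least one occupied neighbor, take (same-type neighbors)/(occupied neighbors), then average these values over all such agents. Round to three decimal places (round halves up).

Row 0: (0,0)O 0/2 · (0,1)X 1/2 · (0,3)X — no occupied neighbors
Row 1: (1,1)X 2/4
Row 2: (2,0)X 3/3 · (2,2)O 0/3
Row 3: (3,0)X 3/3 · (3,1)X 4/5 · (3,3)X 1/2
Row 4: (4,1)X 3/3 · (4,2)X 3/3
Sum over 10 agents: 0/2 + 1/2 + 2/4 + 3/3 + 0/3 + 3/3 + 4/5 + 1/2 + 3/3 + 3/3 = 63/10; mean = 63/10 ÷ 10 = 63/100 = 0.63 → 0.630.

0.630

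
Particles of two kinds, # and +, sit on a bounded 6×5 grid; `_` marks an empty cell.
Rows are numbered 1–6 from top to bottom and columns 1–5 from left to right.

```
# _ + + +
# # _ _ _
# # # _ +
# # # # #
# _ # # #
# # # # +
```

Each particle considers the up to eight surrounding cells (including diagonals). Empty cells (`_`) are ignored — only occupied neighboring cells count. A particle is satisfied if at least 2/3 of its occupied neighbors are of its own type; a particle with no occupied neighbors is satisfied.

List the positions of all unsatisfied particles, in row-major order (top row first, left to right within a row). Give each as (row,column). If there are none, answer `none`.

(1,3), (3,5), (6,5)

(1,1)# 2/2 ok
(1,3)+ 1/2 unhappy
(1,4)+ 2/2 ok
(1,5)+ 1/1 ok
(2,1)# 4/4 ok
(2,2)# 5/6 ok
(3,1)# 5/5 ok
(3,2)# 7/7 ok
(3,3)# 5/5 ok
(3,5)+ 0/2 unhappy
(4,1)# 4/4 ok
(4,2)# 7/7 ok
(4,3)# 6/6 ok
(4,4)# 6/7 ok
(4,5)# 3/4 ok
(5,1)# 4/4 ok
(5,3)# 7/7 ok
(5,4)# 7/8 ok
(5,5)# 4/5 ok
(6,1)# 2/2 ok
(6,2)# 4/4 ok
(6,3)# 4/4 ok
(6,4)# 4/5 ok
(6,5)+ 0/3 unhappy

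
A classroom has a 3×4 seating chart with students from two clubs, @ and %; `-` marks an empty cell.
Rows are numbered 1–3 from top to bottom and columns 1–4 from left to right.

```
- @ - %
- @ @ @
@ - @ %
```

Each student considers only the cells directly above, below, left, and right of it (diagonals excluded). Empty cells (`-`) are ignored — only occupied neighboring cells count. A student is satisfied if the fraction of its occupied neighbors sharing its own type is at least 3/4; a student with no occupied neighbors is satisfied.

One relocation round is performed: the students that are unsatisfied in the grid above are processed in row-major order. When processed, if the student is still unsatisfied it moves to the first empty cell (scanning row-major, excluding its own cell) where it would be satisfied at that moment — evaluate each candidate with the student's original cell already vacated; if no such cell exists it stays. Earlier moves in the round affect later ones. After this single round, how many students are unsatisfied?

0

Initially unsatisfied (in order): (1,4), (2,4), (3,3), (3,4).
  (1,4): no empty cell satisfies it; stays.
  (2,4) → (1,1).
  (3,3) → (2,1).
  (3,4): now satisfied by earlier moves; stays.
Resulting grid:
@ @ - %
@ @ @ -
@ - - %
All satisfied now.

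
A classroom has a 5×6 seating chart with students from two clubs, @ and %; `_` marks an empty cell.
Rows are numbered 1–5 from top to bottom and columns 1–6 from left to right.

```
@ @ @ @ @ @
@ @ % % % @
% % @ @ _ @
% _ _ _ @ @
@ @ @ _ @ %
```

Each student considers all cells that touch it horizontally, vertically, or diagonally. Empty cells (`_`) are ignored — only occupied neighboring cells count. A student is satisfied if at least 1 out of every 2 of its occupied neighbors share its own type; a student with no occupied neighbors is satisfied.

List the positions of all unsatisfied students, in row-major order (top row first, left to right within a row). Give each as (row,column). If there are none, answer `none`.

(1,4), (2,3), (2,4), (2,5), (3,3), (3,4), (5,6)

Row 1: (1,1)@ 3/3 ✓ · (1,2)@ 4/5 ✓ · (1,3)@ 3/5 ✓ · (1,4)@ 2/5 ✗ · (1,5)@ 3/5 ✓ · (1,6)@ 2/3 ✓
Row 2: (2,1)@ 3/5 ✓ · (2,2)@ 5/8 ✓ · (2,3)% 2/8 ✗ · (2,4)% 2/7 ✗ · (2,5)% 1/7 ✗ · (2,6)@ 3/4 ✓
Row 3: (3,1)% 2/4 ✓ · (3,2)% 3/6 ✓ · (3,3)@ 2/5 ✗ · (3,4)@ 2/5 ✗ · (3,6)@ 3/4 ✓
Row 4: (4,1)% 2/4 ✓ · (4,5)@ 4/5 ✓ · (4,6)@ 3/4 ✓
Row 5: (5,1)@ 1/2 ✓ · (5,2)@ 2/3 ✓ · (5,3)@ 1/1 ✓ · (5,5)@ 2/3 ✓ · (5,6)% 0/3 ✗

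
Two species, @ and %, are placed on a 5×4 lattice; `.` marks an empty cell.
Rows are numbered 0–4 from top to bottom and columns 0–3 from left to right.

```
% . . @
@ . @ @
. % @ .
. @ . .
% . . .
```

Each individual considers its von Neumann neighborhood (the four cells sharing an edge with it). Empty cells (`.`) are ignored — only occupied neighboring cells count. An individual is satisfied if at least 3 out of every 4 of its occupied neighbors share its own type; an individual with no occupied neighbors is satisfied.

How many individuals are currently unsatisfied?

5

Row 0: (0,0)% 0/1 ✗ · (0,3)@ 1/1 ✓
Row 1: (1,0)@ 0/1 ✗ · (1,2)@ 2/2 ✓ · (1,3)@ 2/2 ✓
Row 2: (2,1)% 0/2 ✗ · (2,2)@ 1/2 ✗
Row 3: (3,1)@ 0/1 ✗
Row 4: (4,0)% 0/0 ✓
Unsatisfied: (0,0), (1,0), (2,1), (2,2), (3,1) — 5 in total.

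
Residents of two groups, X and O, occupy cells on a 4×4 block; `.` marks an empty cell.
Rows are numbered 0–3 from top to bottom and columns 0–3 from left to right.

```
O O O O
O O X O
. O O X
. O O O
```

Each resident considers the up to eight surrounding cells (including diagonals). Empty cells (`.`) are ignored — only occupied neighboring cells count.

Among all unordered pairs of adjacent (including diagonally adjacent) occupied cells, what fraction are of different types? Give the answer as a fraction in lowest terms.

Scan each occupied cell's neighbors to the right and below (and the two forward diagonals) so each pair is counted once.
From row 0: 3 unlike of 13 pairs (running 3/13).
From row 1: 5 unlike of 11 pairs (running 8/24).
From row 2: 3 unlike of 9 pairs (running 11/33).
From row 3: 0 unlike of 2 pairs (running 11/35).
Total adjacent occupied pairs: 35; unlike-type pairs: 11.
11/35 is already in lowest terms.

11/35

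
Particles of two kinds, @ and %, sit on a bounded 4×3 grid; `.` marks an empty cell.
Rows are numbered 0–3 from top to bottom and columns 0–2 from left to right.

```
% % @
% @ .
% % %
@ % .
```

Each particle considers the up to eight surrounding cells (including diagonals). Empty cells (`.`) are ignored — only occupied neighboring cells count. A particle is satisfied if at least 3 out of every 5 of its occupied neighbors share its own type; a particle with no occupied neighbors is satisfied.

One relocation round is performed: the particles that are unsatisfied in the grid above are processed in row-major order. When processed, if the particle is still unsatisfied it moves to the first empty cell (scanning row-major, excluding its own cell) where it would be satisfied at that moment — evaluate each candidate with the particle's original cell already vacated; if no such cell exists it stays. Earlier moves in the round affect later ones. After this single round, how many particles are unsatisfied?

Initially unsatisfied (in order): (0,1), (0,2), (1,1), (3,0).
  (0,1) → (3,2).
  (0,2): now satisfied by earlier moves; stays.
  (1,1): no empty cell satisfies it; stays.
  (3,0): no empty cell satisfies it; stays.
Resulting grid:
% . @
% @ .
% % %
@ % %
Unsatisfied now: (0,0), (1,1), (3,0).

3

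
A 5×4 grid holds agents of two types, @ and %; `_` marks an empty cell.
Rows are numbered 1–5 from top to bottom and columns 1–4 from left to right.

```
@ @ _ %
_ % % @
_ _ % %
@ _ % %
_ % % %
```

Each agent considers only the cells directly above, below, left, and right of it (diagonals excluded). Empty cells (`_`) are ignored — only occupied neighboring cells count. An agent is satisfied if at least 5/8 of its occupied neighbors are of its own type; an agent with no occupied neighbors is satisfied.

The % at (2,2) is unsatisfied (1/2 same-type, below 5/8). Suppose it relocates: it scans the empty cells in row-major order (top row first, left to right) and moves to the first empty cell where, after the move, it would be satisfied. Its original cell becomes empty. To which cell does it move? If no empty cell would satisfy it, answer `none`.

Vacating (2,2). Empty cells in order:
  (1,3): 2/3 same-type → satisfied — stop here.

(1,3)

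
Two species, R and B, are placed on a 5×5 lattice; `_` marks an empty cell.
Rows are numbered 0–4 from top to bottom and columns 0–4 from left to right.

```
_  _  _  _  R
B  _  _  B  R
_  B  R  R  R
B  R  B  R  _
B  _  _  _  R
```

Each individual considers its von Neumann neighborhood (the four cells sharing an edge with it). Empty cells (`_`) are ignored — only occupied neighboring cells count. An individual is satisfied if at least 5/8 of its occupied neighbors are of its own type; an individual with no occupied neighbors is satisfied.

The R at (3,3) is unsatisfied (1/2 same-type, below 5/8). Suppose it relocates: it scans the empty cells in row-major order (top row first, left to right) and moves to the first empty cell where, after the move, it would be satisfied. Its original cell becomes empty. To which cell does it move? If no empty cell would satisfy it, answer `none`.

Vacating (3,3). Empty cells in order:
  (0,0): 0/1 same-type → still unsatisfied.
  (0,1): 0/0 same-type → satisfied — stop here.

(0,1)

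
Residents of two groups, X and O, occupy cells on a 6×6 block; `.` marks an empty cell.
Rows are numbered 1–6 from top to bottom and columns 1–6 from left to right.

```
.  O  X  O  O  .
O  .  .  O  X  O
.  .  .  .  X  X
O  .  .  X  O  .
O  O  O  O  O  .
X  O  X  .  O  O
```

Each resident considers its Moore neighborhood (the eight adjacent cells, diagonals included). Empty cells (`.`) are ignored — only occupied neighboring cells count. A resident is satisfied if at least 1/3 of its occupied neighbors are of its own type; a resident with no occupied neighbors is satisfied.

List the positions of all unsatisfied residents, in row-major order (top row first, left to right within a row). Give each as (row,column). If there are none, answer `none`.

Row 1: (1,2)O 1/2 ✓ · (1,3)X 0/3 ✗ · (1,4)O 2/4 ✓ · (1,5)O 3/4 ✓
Row 2: (2,1)O 1/1 ✓ · (2,4)O 2/5 ✓ · (2,5)X 2/6 ✓ · (2,6)O 1/4 ✗
Row 3: (3,5)X 3/6 ✓ · (3,6)X 2/4 ✓
Row 4: (4,1)O 2/2 ✓ · (4,4)X 1/5 ✗ · (4,5)O 2/5 ✓
Row 5: (5,1)O 3/4 ✓ · (5,2)O 4/6 ✓ · (5,3)O 3/5 ✓ · (5,4)O 4/6 ✓ · (5,5)O 4/5 ✓
Row 6: (6,1)X 0/3 ✗ · (6,2)O 3/5 ✓ · (6,3)X 0/4 ✗ · (6,5)O 3/3 ✓ · (6,6)O 2/2 ✓

(1,3), (2,6), (4,4), (6,1), (6,3)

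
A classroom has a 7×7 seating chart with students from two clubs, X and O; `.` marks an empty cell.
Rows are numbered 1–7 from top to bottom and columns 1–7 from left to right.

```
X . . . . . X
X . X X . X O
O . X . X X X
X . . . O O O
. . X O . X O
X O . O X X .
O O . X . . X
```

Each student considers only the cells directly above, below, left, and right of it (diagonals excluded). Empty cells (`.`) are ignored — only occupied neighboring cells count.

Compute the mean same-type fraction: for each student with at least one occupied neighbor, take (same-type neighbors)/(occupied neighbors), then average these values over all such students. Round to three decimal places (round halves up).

Row 1: (1,1)X 1/1 · (1,7)X 0/1
Row 2: (2,1)X 1/2 · (2,3)X 2/2 · (2,4)X 1/1 · (2,6)X 1/2 · (2,7)O 0/3
Row 3: (3,1)O 0/2 · (3,3)X 1/1 · (3,5)X 1/2 · (3,6)X 3/4 · (3,7)X 1/3
Row 4: (4,1)X 0/1 · (4,5)O 1/2 · (4,6)O 2/4 · (4,7)O 2/3
Row 5: (5,3)X 0/1 · (5,4)O 1/2 · (5,6)X 1/3 · (5,7)O 1/2
Row 6: (6,1)X 0/2 · (6,2)O 1/2 · (6,4)O 1/3 · (6,5)X 1/2 · (6,6)X 2/2
Row 7: (7,1)O 1/2 · (7,2)O 2/2 · (7,4)X 0/1 · (7,7)X — no occupied neighbors
Sum over 28 students: 1/1 + 0/1 + 1/2 + 2/2 + 1/1 + 1/2 + 0/3 + 0/2 + 1/1 + 1/2 + 3/4 + 1/3 + 0/1 + 1/2 + 2/4 + 2/3 + 0/1 + 1/2 + 1/3 + 1/2 + 0/2 + 1/2 + 1/3 + 1/2 + 2/2 + 1/2 + 2/2 + 0/1 = 161/12; mean = 161/12 ÷ 28 = 23/48 = 0.479166… → 0.479.

0.479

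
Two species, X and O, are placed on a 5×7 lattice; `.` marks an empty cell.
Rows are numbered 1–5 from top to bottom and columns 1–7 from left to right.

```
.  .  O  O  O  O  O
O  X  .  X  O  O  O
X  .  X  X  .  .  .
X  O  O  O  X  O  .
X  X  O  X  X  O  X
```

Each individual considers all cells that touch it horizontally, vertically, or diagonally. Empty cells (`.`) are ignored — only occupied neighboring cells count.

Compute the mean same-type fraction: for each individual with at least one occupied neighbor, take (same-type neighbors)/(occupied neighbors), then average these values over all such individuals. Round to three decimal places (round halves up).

(1,3)O 1/3
(1,4)O 3/4
(1,5)O 4/5
(1,6)O 5/5
(1,7)O 3/3
(2,1)O 0/2
(2,2)X 2/4
(2,4)X 2/6
(2,5)O 4/6
(2,6)O 5/5
(2,7)O 3/3
(3,1)X 2/4
(3,3)X 3/6
(3,4)X 3/6
(4,1)X 3/4
(4,2)O 2/7
(4,3)O 3/7
(4,4)O 2/7
(4,5)X 3/6
(4,6)O 1/4
(5,1)X 2/3
(5,2)X 2/5
(5,3)O 3/5
(5,4)X 2/5
(5,5)X 2/5
(5,6)O 1/4
(5,7)X 0/2
Sum over 27 individuals: 1/3 + 3/4 + 4/5 + 5/5 + 3/3 + 0/2 + 2/4 + 2/6 + 4/6 + 5/5 + 3/3 + 2/4 + 3/6 + 3/6 + 3/4 + 2/7 + 3/7 + 2/7 + 3/6 + 1/4 + 2/3 + 2/5 + 3/5 + 2/5 + 2/5 + 1/4 + 0/2 = 141/10; mean = 141/10 ÷ 27 = 47/90 = 0.522222… → 0.522.

0.522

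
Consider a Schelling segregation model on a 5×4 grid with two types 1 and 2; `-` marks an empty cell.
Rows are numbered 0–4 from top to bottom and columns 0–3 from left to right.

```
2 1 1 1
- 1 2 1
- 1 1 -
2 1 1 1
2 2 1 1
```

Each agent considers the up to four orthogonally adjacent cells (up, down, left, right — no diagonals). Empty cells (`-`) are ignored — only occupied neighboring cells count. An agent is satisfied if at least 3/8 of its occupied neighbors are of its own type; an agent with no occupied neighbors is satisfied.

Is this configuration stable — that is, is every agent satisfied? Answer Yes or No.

(0,0)2 0/1 ✗
(0,1)1 2/3 ✓
(0,2)1 2/3 ✓
(0,3)1 2/2 ✓
(1,1)1 2/3 ✓
(1,2)2 0/4 ✗
(1,3)1 1/2 ✓
(2,1)1 3/3 ✓
(2,2)1 2/3 ✓
(3,0)2 1/2 ✓
(3,1)1 2/4 ✓
(3,2)1 4/4 ✓
(3,3)1 2/2 ✓
(4,0)2 2/2 ✓
(4,1)2 1/3 ✗
(4,2)1 2/3 ✓
(4,3)1 2/2 ✓
For instance (0,0) has only 0/1 same-type neighbors, below 3/8.

No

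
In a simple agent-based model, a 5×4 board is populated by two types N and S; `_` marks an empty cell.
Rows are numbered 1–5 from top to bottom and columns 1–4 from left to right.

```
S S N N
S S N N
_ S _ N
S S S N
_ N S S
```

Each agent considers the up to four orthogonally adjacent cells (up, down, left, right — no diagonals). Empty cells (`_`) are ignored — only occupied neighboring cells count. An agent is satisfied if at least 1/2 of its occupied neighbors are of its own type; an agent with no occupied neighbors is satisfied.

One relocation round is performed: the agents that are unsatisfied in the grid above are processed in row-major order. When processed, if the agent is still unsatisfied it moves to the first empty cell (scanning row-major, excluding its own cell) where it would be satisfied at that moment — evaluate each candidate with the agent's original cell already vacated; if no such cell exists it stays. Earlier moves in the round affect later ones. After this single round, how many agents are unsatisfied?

1

Initially unsatisfied (in order): (4,4), (5,2).
  (4,4) → (3,3).
  (5,2): no empty cell satisfies it; stays.
Resulting grid:
S S N N
S S N N
_ S N N
S S S _
_ N S S
Unsatisfied now: (5,2).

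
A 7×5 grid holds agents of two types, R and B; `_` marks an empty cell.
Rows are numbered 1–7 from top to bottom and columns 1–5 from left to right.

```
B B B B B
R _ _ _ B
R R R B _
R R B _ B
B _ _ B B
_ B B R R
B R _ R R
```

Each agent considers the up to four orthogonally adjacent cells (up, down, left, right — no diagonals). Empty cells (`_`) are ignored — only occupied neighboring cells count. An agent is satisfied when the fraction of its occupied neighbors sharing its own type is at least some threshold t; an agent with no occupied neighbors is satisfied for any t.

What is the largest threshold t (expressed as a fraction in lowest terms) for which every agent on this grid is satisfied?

(1,1)B 1/2
(1,2)B 2/2
(1,3)B 2/2
(1,4)B 2/2
(1,5)B 2/2
(2,1)R 1/2
(2,5)B 1/1
(3,1)R 3/3
(3,2)R 3/3
(3,3)R 1/3
(3,4)B 0/1
(4,1)R 2/3
(4,2)R 2/3
(4,3)B 0/2
(4,5)B 1/1
(5,1)B 0/1
(5,4)B 1/2
(5,5)B 2/3
(6,2)B 1/2
(6,3)B 1/2
(6,4)R 2/4
(6,5)R 2/3
(7,1)B 0/1
(7,2)R 0/2
(7,4)R 2/2
(7,5)R 2/2
The smallest same-type fraction is 0/1 at (3,4), which reduces to 0/1. Any threshold above that leaves this agent unsatisfied.

0/1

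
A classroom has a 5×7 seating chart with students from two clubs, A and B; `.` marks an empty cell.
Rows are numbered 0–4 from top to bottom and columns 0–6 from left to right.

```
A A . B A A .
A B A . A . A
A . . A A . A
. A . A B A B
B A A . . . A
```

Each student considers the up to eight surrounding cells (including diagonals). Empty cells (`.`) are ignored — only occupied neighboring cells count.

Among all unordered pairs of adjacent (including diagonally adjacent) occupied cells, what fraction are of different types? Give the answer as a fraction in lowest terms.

17/41

Scan each occupied cell's neighbors to the right and below (and the two forward diagonals) so each pair is counted once.
From row 0: 5 unlike of 13 pairs (running 5/13).
From row 1: 3 unlike of 8 pairs (running 8/21).
From row 2: 3 unlike of 9 pairs (running 11/30).
From row 3: 5 unlike of 9 pairs (running 16/39).
From row 4: 1 unlike of 2 pairs (running 17/41).
Total adjacent occupied pairs: 41; unlike-type pairs: 17.
17/41 is already in lowest terms.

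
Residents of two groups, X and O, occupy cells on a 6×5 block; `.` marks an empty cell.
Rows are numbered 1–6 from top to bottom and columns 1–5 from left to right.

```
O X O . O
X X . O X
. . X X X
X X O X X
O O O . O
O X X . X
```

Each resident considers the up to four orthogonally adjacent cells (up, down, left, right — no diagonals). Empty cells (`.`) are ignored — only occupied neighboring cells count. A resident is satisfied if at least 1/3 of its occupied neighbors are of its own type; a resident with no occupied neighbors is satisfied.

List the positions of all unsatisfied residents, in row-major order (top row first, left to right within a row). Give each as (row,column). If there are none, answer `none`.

(1,1), (1,3), (1,5), (2,4), (4,3), (5,5), (6,5)

Row 1: (1,1)O 0/2 not · (1,2)X 1/3 satisfied · (1,3)O 0/1 not · (1,5)O 0/1 not
Row 2: (2,1)X 1/2 satisfied · (2,2)X 2/2 satisfied · (2,4)O 0/2 not · (2,5)X 1/3 satisfied
Row 3: (3,3)X 1/2 satisfied · (3,4)X 3/4 satisfied · (3,5)X 3/3 satisfied
Row 4: (4,1)X 1/2 satisfied · (4,2)X 1/3 satisfied · (4,3)O 1/4 not · (4,4)X 2/3 satisfied · (4,5)X 2/3 satisfied
Row 5: (5,1)O 2/3 satisfied · (5,2)O 2/4 satisfied · (5,3)O 2/3 satisfied · (5,5)O 0/2 not
Row 6: (6,1)O 1/2 satisfied · (6,2)X 1/3 satisfied · (6,3)X 1/2 satisfied · (6,5)X 0/1 not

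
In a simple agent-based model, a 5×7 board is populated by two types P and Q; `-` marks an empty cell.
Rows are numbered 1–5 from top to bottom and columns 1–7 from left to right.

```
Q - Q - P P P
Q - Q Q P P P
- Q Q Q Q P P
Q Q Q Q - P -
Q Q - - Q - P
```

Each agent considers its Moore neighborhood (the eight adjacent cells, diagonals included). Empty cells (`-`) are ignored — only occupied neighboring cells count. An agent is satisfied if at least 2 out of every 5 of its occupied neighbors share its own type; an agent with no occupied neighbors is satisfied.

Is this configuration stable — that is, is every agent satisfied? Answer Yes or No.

(1,1)Q 1/1 satisfied
(1,3)Q 2/2 satisfied
(1,5)P 3/4 satisfied
(1,6)P 5/5 satisfied
(1,7)P 3/3 satisfied
(2,1)Q 2/2 satisfied
(2,3)Q 5/5 satisfied
(2,4)Q 5/7 satisfied
(2,5)P 4/7 satisfied
(2,6)P 7/8 satisfied
(2,7)P 5/5 satisfied
(3,2)Q 6/6 satisfied
(3,3)Q 7/7 satisfied
(3,4)Q 6/7 satisfied
(3,5)Q 3/7 satisfied
(3,6)P 5/6 satisfied
(3,7)P 4/4 satisfied
(4,1)Q 4/4 satisfied
(4,2)Q 6/6 satisfied
(4,3)Q 6/6 satisfied
(4,4)Q 5/5 satisfied
(4,6)P 3/5 satisfied
(5,1)Q 3/3 satisfied
(5,2)Q 4/4 satisfied
(5,5)Q 1/2 satisfied
(5,7)P 1/1 satisfied
All meet the threshold, so the configuration is stable.

Yes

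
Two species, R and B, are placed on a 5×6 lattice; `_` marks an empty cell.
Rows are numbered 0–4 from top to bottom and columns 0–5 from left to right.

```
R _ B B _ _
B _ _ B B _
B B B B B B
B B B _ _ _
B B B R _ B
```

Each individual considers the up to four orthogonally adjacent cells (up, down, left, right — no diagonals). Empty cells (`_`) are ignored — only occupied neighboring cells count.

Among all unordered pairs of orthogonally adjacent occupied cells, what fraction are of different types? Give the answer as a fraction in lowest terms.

2/23

Scan each occupied cell's neighbors to the right and below so each pair is counted once.
From row 0: 1 unlike of 3 pairs (running 1/3).
From row 1: 0 unlike of 4 pairs (running 1/7).
From row 2: 0 unlike of 8 pairs (running 1/15).
From row 3: 0 unlike of 5 pairs (running 1/20).
From row 4: 1 unlike of 3 pairs (running 2/23).
Total adjacent occupied pairs: 23; unlike-type pairs: 2.
2/23 is already in lowest terms.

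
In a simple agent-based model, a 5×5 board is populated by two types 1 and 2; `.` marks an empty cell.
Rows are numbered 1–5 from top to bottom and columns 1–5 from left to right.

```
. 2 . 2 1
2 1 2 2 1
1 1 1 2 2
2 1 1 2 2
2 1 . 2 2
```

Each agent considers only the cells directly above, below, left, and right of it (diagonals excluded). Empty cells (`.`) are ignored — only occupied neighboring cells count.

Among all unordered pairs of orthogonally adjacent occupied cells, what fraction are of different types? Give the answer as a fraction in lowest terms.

13/32

Scan each occupied cell's neighbors to the right and below so each pair is counted once.
From row 1: 2 unlike of 4 pairs (running 2/4).
From row 2: 6 unlike of 9 pairs (running 8/13).
From row 3: 2 unlike of 9 pairs (running 10/22).
From row 4: 2 unlike of 8 pairs (running 12/30).
From row 5: 1 unlike of 2 pairs (running 13/32).
Total adjacent occupied pairs: 32; unlike-type pairs: 13.
13/32 is already in lowest terms.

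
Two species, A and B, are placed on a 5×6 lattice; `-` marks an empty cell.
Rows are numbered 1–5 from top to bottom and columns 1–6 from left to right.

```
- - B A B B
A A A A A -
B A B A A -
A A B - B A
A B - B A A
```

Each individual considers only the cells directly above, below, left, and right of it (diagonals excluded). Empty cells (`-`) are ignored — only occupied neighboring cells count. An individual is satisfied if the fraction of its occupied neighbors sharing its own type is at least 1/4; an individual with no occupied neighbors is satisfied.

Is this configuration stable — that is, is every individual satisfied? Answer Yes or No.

(1,3)B 0/2 ✗
(1,4)A 1/3 ✓
(1,5)B 1/3 ✓
(1,6)B 1/1 ✓
(2,1)A 1/2 ✓
(2,2)A 3/3 ✓
(2,3)A 2/4 ✓
(2,4)A 4/4 ✓
(2,5)A 2/3 ✓
(3,1)B 0/3 ✗
(3,2)A 2/4 ✓
(3,3)B 1/4 ✓
(3,4)A 2/3 ✓
(3,5)A 2/3 ✓
(4,1)A 2/3 ✓
(4,2)A 2/4 ✓
(4,3)B 1/2 ✓
(4,5)B 0/3 ✗
(4,6)A 1/2 ✓
(5,1)A 1/2 ✓
(5,2)B 0/2 ✗
(5,4)B 0/1 ✗
(5,5)A 1/3 ✓
(5,6)A 2/2 ✓
For instance (1,3) has only 0/2 same-type neighbors, below 1/4.

No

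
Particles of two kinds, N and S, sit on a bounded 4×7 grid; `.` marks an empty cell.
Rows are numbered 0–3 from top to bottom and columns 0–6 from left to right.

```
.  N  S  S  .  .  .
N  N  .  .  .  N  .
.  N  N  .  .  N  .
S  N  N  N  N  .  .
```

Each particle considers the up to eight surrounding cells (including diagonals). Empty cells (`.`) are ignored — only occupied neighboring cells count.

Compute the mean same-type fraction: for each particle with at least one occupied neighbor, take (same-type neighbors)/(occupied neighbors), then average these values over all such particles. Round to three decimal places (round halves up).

0.813

Row 0: (0,1)N 2/3 · (0,2)S 1/3 · (0,3)S 1/1
Row 1: (1,0)N 3/3 · (1,1)N 4/5 · (1,5)N 1/1
Row 2: (2,1)N 5/6 · (2,2)N 5/5 · (2,5)N 2/2
Row 3: (3,0)S 0/2 · (3,1)N 3/4 · (3,2)N 4/4 · (3,3)N 3/3 · (3,4)N 2/2
Sum over 14 particles: 2/3 + 1/3 + 1/1 + 3/3 + 4/5 + 1/1 + 5/6 + 5/5 + 2/2 + 0/2 + 3/4 + 4/4 + 3/3 + 2/2 = 683/60; mean = 683/60 ÷ 14 = 683/840 = 0.813095… → 0.813.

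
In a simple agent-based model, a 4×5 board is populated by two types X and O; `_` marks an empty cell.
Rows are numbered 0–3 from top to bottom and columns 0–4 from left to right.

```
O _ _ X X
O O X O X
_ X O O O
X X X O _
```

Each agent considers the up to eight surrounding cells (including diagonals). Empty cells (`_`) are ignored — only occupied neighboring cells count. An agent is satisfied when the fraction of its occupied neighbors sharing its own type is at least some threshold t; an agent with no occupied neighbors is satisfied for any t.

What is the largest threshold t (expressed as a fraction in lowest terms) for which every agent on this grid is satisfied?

Row 0: (0,0)O 2/2 · (0,3)X 3/4 · (0,4)X 2/3
Row 1: (1,0)O 2/3 · (1,1)O 3/5 · (1,2)X 2/6 · (1,3)O 3/7 · (1,4)X 2/5
Row 2: (2,1)X 4/7 · (2,2)O 4/8 · (2,3)O 4/7 · (2,4)O 3/4
Row 3: (3,0)X 2/2 · (3,1)X 3/4 · (3,2)X 2/5 · (3,3)O 3/4
The smallest same-type fraction is 2/6 at (1,2), which reduces to 1/3. Any threshold above that leaves this agent unsatisfied.

1/3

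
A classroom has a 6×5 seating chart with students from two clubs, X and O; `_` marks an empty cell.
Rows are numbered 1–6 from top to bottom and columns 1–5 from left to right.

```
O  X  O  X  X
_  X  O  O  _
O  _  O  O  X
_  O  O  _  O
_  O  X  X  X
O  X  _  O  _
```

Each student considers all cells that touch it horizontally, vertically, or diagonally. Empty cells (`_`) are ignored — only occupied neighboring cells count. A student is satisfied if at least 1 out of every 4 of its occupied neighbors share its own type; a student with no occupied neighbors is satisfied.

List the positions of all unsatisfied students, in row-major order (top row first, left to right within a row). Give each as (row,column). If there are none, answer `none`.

(1,1)O 0/2 not
(1,2)X 1/4 satisfied
(1,3)O 2/5 satisfied
(1,4)X 1/4 satisfied
(1,5)X 1/2 satisfied
(2,2)X 1/6 not
(2,3)O 4/7 satisfied
(2,4)O 4/7 satisfied
(3,1)O 1/2 satisfied
(3,3)O 5/6 satisfied
(3,4)O 5/6 satisfied
(3,5)X 0/3 not
(4,2)O 4/5 satisfied
(4,3)O 4/6 satisfied
(4,5)O 1/4 satisfied
(5,2)O 3/5 satisfied
(5,3)X 2/6 satisfied
(5,4)X 2/5 satisfied
(5,5)X 1/3 satisfied
(6,1)O 1/2 satisfied
(6,2)X 1/3 satisfied
(6,4)O 0/3 not

(1,1), (2,2), (3,5), (6,4)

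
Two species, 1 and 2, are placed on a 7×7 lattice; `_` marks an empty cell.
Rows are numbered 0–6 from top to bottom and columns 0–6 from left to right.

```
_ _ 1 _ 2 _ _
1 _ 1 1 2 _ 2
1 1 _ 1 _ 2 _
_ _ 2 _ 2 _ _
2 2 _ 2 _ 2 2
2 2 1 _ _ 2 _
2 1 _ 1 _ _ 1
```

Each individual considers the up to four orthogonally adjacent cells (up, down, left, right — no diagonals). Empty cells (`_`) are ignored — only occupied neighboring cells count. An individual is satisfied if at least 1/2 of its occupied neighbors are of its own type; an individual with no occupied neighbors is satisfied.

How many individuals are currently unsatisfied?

Row 0: (0,2)1 1/1 ok · (0,4)2 1/1 ok
Row 1: (1,0)1 1/1 ok · (1,2)1 2/2 ok · (1,3)1 2/3 ok · (1,4)2 1/2 ok · (1,6)2 0/0 ok
Row 2: (2,0)1 2/2 ok · (2,1)1 1/1 ok · (2,3)1 1/1 ok · (2,5)2 0/0 ok
Row 3: (3,2)2 0/0 ok · (3,4)2 0/0 ok
Row 4: (4,0)2 2/2 ok · (4,1)2 2/2 ok · (4,3)2 0/0 ok · (4,5)2 2/2 ok · (4,6)2 1/1 ok
Row 5: (5,0)2 3/3 ok · (5,1)2 2/4 ok · (5,2)1 0/1 unhappy · (5,5)2 1/1 ok
Row 6: (6,0)2 1/2 ok · (6,1)1 0/2 unhappy · (6,3)1 0/0 ok · (6,6)1 0/0 ok
Unsatisfied: (5,2), (6,1) — 2 in total.

2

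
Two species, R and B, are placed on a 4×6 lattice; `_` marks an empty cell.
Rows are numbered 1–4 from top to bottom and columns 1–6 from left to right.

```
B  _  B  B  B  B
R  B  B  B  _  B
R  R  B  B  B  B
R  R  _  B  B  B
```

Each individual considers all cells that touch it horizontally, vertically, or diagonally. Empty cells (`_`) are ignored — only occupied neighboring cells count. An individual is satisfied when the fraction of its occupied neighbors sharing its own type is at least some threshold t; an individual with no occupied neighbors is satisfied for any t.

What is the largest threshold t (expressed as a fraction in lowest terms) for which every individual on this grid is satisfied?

(1,1)B 1/2
(1,3)B 4/4
(1,4)B 4/4
(1,5)B 4/4
(1,6)B 2/2
(2,1)R 2/4
(2,2)B 4/7
(2,3)B 6/7
(2,4)B 7/7
(2,6)B 4/4
(3,1)R 4/5
(3,2)R 4/7
(3,3)B 5/7
(3,4)B 6/6
(3,5)B 7/7
(3,6)B 4/4
(4,1)R 3/3
(4,2)R 3/4
(4,4)B 4/4
(4,5)B 5/5
(4,6)B 3/3
The smallest same-type fraction is 1/2 at (1,1), which reduces to 1/2. Any threshold above that leaves this individual unsatisfied.

1/2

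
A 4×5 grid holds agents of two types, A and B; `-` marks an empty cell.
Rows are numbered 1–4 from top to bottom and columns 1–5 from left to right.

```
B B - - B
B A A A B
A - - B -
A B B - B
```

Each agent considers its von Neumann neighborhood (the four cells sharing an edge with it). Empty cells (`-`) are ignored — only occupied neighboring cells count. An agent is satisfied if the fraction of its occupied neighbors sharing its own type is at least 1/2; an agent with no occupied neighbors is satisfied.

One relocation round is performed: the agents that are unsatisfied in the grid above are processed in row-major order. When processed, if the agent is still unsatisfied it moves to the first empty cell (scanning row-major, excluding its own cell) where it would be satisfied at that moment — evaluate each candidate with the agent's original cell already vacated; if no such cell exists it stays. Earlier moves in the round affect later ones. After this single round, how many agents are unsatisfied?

0

Initially unsatisfied (in order): (2,1), (2,2), (2,4), (3,4).
  (2,1) → (1,3).
  (2,2): now satisfied by earlier moves; stays.
  (2,4) → (2,1).
  (3,4): now satisfied by earlier moves; stays.
Resulting grid:
B B B - B
A A A - B
A - - B -
A B B - B
All satisfied now.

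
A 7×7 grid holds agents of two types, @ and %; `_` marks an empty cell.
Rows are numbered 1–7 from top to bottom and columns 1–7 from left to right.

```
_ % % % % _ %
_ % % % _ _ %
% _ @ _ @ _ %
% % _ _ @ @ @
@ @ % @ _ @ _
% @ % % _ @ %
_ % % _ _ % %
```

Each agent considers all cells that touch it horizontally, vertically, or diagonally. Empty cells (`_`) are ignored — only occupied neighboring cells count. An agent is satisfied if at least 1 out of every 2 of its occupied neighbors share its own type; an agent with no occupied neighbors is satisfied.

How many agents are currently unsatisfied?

8

(1,2)% 3/3 ok
(1,3)% 5/5 ok
(1,4)% 4/4 ok
(1,5)% 2/2 ok
(1,7)% 1/1 ok
(2,2)% 4/5 ok
(2,3)% 5/6 ok
(2,4)% 4/6 ok
(2,7)% 2/2 ok
(3,1)% 3/3 ok
(3,3)@ 0/4 unhappy
(3,5)@ 2/3 ok
(3,7)% 1/3 unhappy
(4,1)% 2/4 ok
(4,2)% 3/6 ok
(4,5)@ 4/4 ok
(4,6)@ 4/5 ok
(4,7)@ 2/3 ok
(5,1)@ 2/5 unhappy
(5,2)@ 2/7 unhappy
(5,3)% 3/6 ok
(5,4)@ 1/4 unhappy
(5,6)@ 4/5 ok
(6,1)% 1/4 unhappy
(6,2)@ 2/7 unhappy
(6,3)% 4/7 ok
(6,4)% 3/4 ok
(6,6)@ 1/4 unhappy
(6,7)% 2/4 ok
(7,2)% 3/4 ok
(7,3)% 3/4 ok
(7,6)% 2/3 ok
(7,7)% 2/3 ok
Unsatisfied: (3,3), (3,7), (5,1), (5,2), (5,4), (6,1), (6,2), (6,6) — 8 in total.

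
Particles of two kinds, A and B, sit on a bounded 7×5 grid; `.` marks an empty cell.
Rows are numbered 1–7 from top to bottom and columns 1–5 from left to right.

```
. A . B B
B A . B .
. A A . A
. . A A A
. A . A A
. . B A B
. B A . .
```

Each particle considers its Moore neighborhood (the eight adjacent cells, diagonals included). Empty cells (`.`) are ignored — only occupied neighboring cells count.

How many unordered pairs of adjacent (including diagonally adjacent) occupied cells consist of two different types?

Scan each occupied cell's neighbors to the right and below (and the two forward diagonals) so each pair is counted once.
Row 1: A(1,2)–A(2,2)= A(1,2)–B(2,1)≠ B(1,4)–B(1,5)= B(1,4)–B(2,4)= B(1,5)–B(2,4)=  → 1/5 unlike.
Row 2: B(2,1)–A(2,2)≠ B(2,1)–A(3,2)≠ A(2,2)–A(3,2)= A(2,2)–A(3,3)= B(2,4)–A(3,5)≠ B(2,4)–A(3,3)≠  → 4/6 unlike.
Row 3: A(3,2)–A(3,3)= A(3,2)–A(4,3)= A(3,3)–A(4,3)= A(3,3)–A(4,4)= A(3,5)–A(4,5)= A(3,5)–A(4,4)=  → 0/6 unlike.
Row 4: A(4,3)–A(4,4)= A(4,3)–A(5,4)= A(4,3)–A(5,2)= A(4,4)–A(4,5)= A(4,4)–A(5,4)= A(4,4)–A(5,5)= A(4,5)–A(5,5)= A(4,5)–A(5,4)=  → 0/8 unlike.
Row 5: A(5,2)–B(6,3)≠ A(5,4)–A(5,5)= A(5,4)–A(6,4)= A(5,4)–B(6,5)≠ A(5,4)–B(6,3)≠ A(5,5)–B(6,5)≠ A(5,5)–A(6,4)=  → 4/7 unlike.
Row 6: B(6,3)–A(6,4)≠ B(6,3)–A(7,3)≠ B(6,3)–B(7,2)= A(6,4)–B(6,5)≠ A(6,4)–A(7,3)=  → 3/5 unlike.
Row 7: B(7,2)–A(7,3)≠  → 1/1 unlike.
Total adjacent occupied pairs: 38; unlike-type pairs: 13.

13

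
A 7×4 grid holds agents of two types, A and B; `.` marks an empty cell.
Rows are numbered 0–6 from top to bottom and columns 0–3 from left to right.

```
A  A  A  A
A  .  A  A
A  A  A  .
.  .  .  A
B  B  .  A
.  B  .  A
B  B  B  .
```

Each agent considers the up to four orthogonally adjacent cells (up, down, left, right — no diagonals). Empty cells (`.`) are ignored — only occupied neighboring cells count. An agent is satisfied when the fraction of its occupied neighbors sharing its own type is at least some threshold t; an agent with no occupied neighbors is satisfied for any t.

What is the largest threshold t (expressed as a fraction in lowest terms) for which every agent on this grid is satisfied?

1/1

Row 0: (0,0)A 2/2 · (0,1)A 2/2 · (0,2)A 3/3 · (0,3)A 2/2
Row 1: (1,0)A 2/2 · (1,2)A 3/3 · (1,3)A 2/2
Row 2: (2,0)A 2/2 · (2,1)A 2/2 · (2,2)A 2/2
Row 3: (3,3)A 1/1
Row 4: (4,0)B 1/1 · (4,1)B 2/2 · (4,3)A 2/2
Row 5: (5,1)B 2/2 · (5,3)A 1/1
Row 6: (6,0)B 1/1 · (6,1)B 3/3 · (6,2)B 1/1
The smallest same-type fraction is 2/2 at (0,0), which reduces to 1/1. Any threshold above that leaves this agent unsatisfied.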